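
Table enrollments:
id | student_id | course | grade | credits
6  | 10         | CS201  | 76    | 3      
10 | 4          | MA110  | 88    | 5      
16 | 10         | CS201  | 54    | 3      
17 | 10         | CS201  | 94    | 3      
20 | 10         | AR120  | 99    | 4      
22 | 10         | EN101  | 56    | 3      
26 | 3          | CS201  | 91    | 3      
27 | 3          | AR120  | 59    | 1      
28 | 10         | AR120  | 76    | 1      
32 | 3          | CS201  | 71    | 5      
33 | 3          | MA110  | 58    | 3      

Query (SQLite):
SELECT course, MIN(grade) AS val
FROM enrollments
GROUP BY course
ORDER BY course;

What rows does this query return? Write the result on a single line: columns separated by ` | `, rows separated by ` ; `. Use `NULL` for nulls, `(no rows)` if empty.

AR120 | 59 ; CS201 | 54 ; EN101 | 56 ; MA110 | 58

Partition enrollments by course; compute MIN(grade) within each group.
  AR120: ids {20, 27, 28} → MIN(grade)=59
  CS201: ids {6, 16, 17, 26, 32} → MIN(grade)=54
  EN101: ids {22} → MIN(grade)=56
  MA110: ids {10, 33} → MIN(grade)=58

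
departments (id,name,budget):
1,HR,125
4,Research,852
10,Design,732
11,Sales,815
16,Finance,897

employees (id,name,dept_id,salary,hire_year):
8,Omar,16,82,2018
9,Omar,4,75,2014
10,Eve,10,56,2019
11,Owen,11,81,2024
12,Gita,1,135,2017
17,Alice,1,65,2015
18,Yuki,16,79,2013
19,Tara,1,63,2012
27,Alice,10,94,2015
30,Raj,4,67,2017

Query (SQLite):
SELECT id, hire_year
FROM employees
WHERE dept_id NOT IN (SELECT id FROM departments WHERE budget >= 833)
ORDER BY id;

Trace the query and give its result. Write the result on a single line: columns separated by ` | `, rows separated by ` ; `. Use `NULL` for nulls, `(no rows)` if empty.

10 | 2019 ; 11 | 2024 ; 12 | 2017 ; 17 | 2015 ; 19 | 2012 ; 27 | 2015

Inner query: departments.id where budget >= 833.
Outer: keep employees rows whose dept_id is not in that set.
Inner query → {4, 16}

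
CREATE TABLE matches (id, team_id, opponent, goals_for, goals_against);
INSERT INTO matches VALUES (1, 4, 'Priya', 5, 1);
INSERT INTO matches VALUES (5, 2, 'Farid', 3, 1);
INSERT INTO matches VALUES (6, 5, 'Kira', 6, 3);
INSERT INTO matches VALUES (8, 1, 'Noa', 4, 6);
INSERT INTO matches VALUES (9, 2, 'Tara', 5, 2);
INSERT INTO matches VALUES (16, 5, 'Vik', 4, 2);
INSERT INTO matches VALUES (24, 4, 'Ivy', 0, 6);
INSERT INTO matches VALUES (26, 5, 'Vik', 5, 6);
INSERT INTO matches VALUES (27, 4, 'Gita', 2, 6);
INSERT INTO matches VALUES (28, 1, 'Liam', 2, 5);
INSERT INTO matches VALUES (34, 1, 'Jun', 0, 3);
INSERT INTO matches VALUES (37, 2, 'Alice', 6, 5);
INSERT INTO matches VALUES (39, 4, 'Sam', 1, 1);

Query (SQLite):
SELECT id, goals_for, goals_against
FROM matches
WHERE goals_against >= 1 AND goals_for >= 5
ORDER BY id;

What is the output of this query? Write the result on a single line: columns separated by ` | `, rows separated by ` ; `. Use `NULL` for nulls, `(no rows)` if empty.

1 | 5 | 1 ; 6 | 6 | 3 ; 9 | 5 | 2 ; 26 | 5 | 6 ; 37 | 6 | 5

goals_against >= 1: ids {1, 5, 6, 8, 9, 16, 24, 26, 27, 28, 34, 37, 39}
goals_for >= 5: ids {1, 6, 9, 26, 37}
Combine with AND.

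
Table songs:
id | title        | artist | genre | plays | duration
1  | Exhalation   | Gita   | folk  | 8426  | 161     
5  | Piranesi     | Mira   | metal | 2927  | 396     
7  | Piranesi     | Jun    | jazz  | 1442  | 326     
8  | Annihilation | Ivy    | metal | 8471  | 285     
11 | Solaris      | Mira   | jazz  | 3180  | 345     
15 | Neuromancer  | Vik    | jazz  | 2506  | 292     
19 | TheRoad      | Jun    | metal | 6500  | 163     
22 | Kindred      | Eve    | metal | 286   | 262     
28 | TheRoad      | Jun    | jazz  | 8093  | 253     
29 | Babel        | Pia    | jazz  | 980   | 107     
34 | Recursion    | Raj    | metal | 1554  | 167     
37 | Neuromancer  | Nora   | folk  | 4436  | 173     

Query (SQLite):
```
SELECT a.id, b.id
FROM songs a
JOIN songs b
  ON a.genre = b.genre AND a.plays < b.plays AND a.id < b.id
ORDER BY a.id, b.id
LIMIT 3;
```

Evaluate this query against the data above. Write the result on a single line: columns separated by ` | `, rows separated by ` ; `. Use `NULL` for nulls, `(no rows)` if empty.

Pairs (a,b) with same genre, a.plays < b.plays, a.id < b.id.
genre groups: folk:{1,37} jazz:{7,11,15,28,29} metal:{5,8,19,22,34}
Ordered by (a.id, b.id); first 3.

5 | 8 ; 5 | 19 ; 7 | 11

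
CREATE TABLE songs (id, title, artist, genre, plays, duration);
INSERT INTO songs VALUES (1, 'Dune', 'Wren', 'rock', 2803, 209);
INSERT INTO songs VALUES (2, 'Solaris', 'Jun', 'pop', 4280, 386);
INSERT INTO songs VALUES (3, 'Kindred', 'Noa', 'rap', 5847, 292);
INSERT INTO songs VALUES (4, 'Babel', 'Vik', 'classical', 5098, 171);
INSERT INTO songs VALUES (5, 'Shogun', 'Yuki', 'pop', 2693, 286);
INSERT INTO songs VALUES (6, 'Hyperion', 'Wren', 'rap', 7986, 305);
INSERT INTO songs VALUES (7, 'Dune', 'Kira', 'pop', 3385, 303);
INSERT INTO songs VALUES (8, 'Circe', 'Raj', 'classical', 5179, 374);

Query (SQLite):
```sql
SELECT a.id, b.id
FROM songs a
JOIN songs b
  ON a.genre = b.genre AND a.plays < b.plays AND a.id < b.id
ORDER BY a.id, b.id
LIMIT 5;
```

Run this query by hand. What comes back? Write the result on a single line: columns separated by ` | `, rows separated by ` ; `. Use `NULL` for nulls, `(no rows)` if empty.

3 | 6 ; 4 | 8 ; 5 | 7

Pairs (a,b) with same genre, a.plays < b.plays, a.id < b.id.
genre groups: classical:{4,8} pop:{2,5,7} rap:{3,6} rock:{1}
Ordered by (a.id, b.id); first 5.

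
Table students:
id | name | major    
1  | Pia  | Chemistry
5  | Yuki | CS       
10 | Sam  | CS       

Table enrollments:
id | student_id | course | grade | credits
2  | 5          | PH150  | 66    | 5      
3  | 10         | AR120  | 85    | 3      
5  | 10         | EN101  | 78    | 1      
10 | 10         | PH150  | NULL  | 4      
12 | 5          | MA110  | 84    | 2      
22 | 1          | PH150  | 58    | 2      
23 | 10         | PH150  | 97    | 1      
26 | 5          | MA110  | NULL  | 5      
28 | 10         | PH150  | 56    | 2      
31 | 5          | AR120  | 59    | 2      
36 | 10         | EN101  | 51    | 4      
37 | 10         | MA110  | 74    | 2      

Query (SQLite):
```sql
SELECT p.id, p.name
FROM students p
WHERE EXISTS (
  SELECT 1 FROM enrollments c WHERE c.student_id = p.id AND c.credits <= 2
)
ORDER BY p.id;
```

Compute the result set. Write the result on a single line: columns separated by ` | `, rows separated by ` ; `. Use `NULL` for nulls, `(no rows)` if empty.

For each students row, check whether any enrollments with matching student_id has credits <= 2.
Keep rows where that is true.

1 | Pia ; 5 | Yuki ; 10 | Sam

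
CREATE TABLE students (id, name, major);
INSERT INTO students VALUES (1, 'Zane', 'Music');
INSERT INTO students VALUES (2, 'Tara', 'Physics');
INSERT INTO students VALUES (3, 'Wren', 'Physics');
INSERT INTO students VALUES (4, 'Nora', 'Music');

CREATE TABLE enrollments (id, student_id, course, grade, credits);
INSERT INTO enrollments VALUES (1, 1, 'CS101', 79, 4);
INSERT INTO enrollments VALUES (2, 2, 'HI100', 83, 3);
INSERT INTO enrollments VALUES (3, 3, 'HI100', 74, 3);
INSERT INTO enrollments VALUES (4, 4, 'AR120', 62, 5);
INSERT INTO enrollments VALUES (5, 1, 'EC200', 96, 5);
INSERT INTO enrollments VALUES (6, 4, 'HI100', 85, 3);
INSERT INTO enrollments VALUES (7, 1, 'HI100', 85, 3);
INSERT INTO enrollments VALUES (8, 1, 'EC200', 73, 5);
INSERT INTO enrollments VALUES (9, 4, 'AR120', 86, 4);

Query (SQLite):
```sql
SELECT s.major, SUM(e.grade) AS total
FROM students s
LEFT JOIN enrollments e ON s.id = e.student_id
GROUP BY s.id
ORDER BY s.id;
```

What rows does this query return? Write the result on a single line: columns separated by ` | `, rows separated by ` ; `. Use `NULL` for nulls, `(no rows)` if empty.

LEFT JOIN keeps every students row; unmatched ones get NULL for enrollments columns.
Group by students.id and compute SUM(e.grade). SUM over an all-NULL group is NULL.
  1: ids {1, 5, 7, 8} → SUM(e.grade)=333
  2: ids {2} → SUM(e.grade)=83
  3: ids {3} → SUM(e.grade)=74
  4: ids {4, 6, 9} → SUM(e.grade)=233

Music | 333 ; Physics | 83 ; Physics | 74 ; Music | 233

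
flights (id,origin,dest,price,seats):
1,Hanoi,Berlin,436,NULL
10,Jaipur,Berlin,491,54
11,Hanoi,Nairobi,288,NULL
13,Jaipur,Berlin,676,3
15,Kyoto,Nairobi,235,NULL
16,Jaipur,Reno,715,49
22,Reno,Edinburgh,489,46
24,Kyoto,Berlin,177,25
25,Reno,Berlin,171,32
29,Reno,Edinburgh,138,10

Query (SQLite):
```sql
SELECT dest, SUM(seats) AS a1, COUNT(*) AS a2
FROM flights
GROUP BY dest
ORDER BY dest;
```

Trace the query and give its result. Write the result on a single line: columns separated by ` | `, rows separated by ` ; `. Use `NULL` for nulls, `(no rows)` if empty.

Group flights by dest.
Per group compute: SUM(seats), COUNT(*).
  Berlin: ids {1, 10, 13, 24, 25} → SUM(seats)=114, COUNT(*)=5
  Edinburgh: ids {22, 29} → SUM(seats)=56, COUNT(*)=2
  Nairobi: ids {11, 15} → SUM(seats)=NULL, COUNT(*)=2
  Reno: ids {16} → SUM(seats)=49, COUNT(*)=1

Berlin | 114 | 5 ; Edinburgh | 56 | 2 ; Nairobi | NULL | 2 ; Reno | 49 | 1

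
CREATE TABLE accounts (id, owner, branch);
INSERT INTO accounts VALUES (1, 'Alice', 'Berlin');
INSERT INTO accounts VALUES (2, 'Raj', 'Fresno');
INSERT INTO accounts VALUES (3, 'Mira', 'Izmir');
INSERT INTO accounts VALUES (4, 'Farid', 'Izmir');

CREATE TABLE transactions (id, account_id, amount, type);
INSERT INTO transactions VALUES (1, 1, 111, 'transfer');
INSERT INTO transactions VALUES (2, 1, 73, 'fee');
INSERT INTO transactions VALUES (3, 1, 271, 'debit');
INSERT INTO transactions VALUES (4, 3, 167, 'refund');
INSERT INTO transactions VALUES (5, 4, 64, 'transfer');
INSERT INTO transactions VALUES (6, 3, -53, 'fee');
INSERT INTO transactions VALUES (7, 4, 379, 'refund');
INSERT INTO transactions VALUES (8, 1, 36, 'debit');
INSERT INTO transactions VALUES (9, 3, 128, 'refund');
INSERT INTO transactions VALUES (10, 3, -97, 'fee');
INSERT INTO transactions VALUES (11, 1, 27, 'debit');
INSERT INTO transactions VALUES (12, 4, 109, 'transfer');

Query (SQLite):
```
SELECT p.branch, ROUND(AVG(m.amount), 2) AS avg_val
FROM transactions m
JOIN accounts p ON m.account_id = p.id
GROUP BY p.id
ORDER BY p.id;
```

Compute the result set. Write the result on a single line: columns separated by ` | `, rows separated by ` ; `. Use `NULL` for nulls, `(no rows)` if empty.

Berlin | 103.6 ; Izmir | 36.25 ; Izmir | 184

Join each transactions row to its accounts via account_id.
Group joined rows by accounts.id; compute ROUND(AVG(m.amount), 2) per group.
  1: ids {1, 2, 3, 8, 11} → ROUND(AVG(m.amount), 2)=103.6
  3: ids {4, 6, 9, 10} → ROUND(AVG(m.amount), 2)=36.25
  4: ids {5, 7, 12} → ROUND(AVG(m.amount), 2)=184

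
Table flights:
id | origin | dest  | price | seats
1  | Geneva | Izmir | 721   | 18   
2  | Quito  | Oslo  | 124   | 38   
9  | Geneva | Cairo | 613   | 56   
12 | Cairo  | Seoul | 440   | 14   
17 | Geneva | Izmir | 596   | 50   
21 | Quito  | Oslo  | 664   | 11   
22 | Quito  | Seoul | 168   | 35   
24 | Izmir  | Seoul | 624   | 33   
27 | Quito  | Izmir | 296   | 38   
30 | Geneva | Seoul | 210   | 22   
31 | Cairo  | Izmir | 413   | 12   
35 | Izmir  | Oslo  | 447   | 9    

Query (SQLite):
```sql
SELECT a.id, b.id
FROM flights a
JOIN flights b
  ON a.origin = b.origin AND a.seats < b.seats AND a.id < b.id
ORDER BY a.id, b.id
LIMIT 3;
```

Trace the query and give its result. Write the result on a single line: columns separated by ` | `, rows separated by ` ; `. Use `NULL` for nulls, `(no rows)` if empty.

Pairs (a,b) with same origin, a.seats < b.seats, a.id < b.id.
origin groups: Cairo:{12,31} Geneva:{1,9,17,30} Izmir:{24,35} Quito:{2,21,22,27}
Ordered by (a.id, b.id); first 3.

1 | 9 ; 1 | 17 ; 1 | 30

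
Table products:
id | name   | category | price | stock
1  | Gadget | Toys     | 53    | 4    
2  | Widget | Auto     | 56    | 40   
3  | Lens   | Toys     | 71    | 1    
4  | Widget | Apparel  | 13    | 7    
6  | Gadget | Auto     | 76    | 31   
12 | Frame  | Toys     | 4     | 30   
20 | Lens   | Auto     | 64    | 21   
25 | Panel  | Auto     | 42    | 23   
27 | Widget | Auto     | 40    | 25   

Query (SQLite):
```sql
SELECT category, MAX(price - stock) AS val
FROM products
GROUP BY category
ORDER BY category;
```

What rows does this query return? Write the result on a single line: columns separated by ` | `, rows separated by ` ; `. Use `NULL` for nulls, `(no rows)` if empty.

For each row compute price - stock.
Group by category; take MAX of the expression per group.
  Apparel: ids {4} → MAX(price - stock)=6
  Auto: ids {2, 6, 20, 25, 27} → MAX(price - stock)=45
  Toys: ids {1, 3, 12} → MAX(price - stock)=70

Apparel | 6 ; Auto | 45 ; Toys | 70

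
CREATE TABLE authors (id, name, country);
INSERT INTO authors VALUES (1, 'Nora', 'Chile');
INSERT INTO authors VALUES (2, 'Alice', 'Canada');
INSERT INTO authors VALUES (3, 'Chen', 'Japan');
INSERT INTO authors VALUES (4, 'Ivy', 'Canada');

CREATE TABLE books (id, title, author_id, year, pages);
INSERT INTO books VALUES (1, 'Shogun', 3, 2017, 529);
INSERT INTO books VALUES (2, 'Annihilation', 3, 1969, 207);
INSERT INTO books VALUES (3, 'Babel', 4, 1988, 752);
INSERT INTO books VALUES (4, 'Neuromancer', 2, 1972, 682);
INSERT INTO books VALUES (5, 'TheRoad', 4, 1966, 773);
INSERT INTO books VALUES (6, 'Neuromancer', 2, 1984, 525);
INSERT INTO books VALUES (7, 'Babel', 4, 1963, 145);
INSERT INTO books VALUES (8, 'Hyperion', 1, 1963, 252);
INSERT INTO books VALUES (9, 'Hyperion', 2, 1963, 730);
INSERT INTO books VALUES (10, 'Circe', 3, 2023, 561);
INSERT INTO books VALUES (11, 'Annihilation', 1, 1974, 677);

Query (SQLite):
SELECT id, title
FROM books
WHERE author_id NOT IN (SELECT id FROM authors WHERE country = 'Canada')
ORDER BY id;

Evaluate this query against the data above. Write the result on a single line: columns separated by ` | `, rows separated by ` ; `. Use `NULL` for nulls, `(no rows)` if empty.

1 | Shogun ; 2 | Annihilation ; 8 | Hyperion ; 10 | Circe ; 11 | Annihilation

Inner query: authors.id where country = 'Canada'.
Outer: keep books rows whose author_id is not in that set.
Inner query → {2, 4}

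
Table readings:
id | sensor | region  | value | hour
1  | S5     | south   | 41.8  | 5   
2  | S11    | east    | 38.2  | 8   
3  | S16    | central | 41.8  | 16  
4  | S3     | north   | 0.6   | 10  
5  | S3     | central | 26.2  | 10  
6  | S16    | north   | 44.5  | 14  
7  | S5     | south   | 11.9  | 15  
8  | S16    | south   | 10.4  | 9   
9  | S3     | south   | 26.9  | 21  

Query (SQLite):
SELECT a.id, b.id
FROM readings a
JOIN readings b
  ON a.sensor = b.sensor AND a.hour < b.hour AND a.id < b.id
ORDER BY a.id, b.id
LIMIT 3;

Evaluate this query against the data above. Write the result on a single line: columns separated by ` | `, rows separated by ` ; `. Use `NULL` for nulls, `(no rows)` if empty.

Pairs (a,b) with same sensor, a.hour < b.hour, a.id < b.id.
sensor groups: S11:{2} S16:{3,6,8} S3:{4,5,9} S5:{1,7}
Ordered by (a.id, b.id); first 3.

1 | 7 ; 4 | 9 ; 5 | 9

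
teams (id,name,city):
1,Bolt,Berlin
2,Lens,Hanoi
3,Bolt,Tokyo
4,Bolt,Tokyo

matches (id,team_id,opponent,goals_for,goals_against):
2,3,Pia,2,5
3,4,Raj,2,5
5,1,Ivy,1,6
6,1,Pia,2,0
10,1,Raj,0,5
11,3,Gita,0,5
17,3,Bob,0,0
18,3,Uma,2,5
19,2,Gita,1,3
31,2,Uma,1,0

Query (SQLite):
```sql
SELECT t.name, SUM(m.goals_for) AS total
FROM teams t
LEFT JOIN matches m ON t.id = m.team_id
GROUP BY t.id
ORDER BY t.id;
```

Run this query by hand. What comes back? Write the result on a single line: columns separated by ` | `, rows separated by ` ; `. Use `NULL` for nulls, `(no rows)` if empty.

LEFT JOIN keeps every teams row; unmatched ones get NULL for matches columns.
Group by teams.id and compute SUM(m.goals_for). SUM over an all-NULL group is NULL.
  1: ids {5, 6, 10} → SUM(m.goals_for)=3
  2: ids {19, 31} → SUM(m.goals_for)=2
  3: ids {2, 11, 17, 18} → SUM(m.goals_for)=4
  4: ids {3} → SUM(m.goals_for)=2

Bolt | 3 ; Lens | 2 ; Bolt | 4 ; Bolt | 2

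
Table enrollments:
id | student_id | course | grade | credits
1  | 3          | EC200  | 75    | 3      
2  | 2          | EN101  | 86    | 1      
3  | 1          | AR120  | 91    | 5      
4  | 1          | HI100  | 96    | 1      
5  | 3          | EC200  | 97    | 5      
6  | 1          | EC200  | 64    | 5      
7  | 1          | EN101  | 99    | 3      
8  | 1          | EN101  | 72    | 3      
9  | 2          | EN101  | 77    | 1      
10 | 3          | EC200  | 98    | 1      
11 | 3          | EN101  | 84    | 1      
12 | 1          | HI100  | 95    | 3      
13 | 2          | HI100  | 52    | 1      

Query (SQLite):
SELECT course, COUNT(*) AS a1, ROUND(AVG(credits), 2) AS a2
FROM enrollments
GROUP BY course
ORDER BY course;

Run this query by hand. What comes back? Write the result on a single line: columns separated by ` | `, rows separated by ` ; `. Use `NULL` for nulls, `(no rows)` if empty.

AR120 | 1 | 5 ; EC200 | 4 | 3.5 ; EN101 | 5 | 1.8 ; HI100 | 3 | 1.67

Group enrollments by course.
Per group compute: COUNT(*), ROUND(AVG(credits), 2).
  AR120: ids {3} → COUNT(*)=1, ROUND(AVG(credits), 2)=5
  EC200: ids {1, 5, 6, 10} → COUNT(*)=4, ROUND(AVG(credits), 2)=3.5
  EN101: ids {2, 7, 8, 9, 11} → COUNT(*)=5, ROUND(AVG(credits), 2)=1.8
  HI100: ids {4, 12, 13} → COUNT(*)=3, ROUND(AVG(credits), 2)=1.67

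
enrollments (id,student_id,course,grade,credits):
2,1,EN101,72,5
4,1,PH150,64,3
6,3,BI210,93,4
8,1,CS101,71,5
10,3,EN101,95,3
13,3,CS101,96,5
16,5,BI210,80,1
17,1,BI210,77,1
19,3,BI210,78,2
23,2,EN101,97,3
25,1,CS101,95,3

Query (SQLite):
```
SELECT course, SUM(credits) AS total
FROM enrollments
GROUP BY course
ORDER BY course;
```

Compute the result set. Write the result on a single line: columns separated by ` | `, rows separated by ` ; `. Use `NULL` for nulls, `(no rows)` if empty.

BI210 | 8 ; CS101 | 13 ; EN101 | 11 ; PH150 | 3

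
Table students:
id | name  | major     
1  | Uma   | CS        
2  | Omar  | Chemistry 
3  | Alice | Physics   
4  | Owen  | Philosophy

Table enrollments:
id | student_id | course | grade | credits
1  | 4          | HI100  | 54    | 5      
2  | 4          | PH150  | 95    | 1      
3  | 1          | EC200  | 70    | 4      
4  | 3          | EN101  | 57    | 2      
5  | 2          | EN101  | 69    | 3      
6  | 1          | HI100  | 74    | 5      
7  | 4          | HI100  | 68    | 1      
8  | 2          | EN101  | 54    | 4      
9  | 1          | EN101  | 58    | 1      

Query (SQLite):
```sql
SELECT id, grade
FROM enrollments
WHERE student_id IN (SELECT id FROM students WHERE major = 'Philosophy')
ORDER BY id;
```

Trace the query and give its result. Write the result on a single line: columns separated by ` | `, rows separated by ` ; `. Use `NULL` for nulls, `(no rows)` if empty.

Inner query: students.id where major = 'Philosophy'.
Outer: keep enrollments rows whose student_id is in that set.
Inner query → {4}

1 | 54 ; 2 | 95 ; 7 | 68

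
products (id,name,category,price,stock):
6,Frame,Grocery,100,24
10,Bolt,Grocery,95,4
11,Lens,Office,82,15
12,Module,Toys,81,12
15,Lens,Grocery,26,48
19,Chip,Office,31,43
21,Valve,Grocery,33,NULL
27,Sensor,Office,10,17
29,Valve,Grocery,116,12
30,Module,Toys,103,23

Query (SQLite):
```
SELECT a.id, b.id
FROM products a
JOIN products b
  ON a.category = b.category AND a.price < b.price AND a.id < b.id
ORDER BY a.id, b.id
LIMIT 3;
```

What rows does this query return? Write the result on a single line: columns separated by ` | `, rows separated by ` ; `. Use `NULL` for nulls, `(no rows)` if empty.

6 | 29 ; 10 | 29 ; 12 | 30

Pairs (a,b) with same category, a.price < b.price, a.id < b.id.
category groups: Grocery:{6,10,15,21,29} Office:{11,19,27} Toys:{12,30}
Ordered by (a.id, b.id); first 3.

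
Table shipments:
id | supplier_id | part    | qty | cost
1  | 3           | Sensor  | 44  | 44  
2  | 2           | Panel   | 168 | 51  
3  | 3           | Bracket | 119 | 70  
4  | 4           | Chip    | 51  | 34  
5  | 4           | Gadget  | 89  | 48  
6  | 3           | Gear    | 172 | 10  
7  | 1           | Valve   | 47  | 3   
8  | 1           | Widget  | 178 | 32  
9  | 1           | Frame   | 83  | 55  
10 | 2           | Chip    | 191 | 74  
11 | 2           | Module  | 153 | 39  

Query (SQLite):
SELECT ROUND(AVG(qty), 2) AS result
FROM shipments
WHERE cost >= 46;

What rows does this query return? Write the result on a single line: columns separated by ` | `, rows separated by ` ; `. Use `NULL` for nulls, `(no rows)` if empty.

Rows where cost >= 46 → qty values: [168, 119, 89, 83, 191].
AVG = 650 / 5 (rounded to 2 dp).

130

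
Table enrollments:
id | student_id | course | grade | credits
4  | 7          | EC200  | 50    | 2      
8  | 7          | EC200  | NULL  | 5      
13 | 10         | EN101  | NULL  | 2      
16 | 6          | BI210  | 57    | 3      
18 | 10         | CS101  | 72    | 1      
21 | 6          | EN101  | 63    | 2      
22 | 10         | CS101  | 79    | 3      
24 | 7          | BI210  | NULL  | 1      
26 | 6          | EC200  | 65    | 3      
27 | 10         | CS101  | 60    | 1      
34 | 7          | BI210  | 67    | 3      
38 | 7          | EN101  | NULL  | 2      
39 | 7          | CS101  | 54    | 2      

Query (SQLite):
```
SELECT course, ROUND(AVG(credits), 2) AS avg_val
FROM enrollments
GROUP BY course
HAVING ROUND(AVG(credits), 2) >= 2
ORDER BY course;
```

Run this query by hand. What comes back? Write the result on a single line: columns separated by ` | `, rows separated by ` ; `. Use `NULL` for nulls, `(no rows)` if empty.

Partition enrollments by course; compute ROUND(AVG(credits), 2) within each group.
HAVING: keep groups where ROUND(AVG(credits), 2) >= 2.
  BI210: ids {16, 24, 34} → ROUND(AVG(credits), 2)=2.33
  CS101: ids {18, 22, 27, 39} → ROUND(AVG(credits), 2)=1.75
  EC200: ids {4, 8, 26} → ROUND(AVG(credits), 2)=3.33
  EN101: ids {13, 21, 38} → ROUND(AVG(credits), 2)=2

BI210 | 2.33 ; EC200 | 3.33 ; EN101 | 2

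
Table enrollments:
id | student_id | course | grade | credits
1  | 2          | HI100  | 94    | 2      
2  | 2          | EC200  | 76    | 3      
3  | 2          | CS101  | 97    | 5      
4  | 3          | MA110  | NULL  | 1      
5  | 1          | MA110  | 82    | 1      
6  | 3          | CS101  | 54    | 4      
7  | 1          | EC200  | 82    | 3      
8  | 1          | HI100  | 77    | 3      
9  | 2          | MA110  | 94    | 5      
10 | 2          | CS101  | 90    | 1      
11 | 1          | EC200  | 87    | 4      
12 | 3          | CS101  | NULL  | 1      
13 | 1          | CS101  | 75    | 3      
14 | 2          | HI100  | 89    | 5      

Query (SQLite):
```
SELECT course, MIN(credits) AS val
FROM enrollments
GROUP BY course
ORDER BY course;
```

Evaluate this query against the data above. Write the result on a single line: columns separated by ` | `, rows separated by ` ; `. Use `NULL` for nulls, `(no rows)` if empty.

Partition enrollments by course; compute MIN(credits) within each group.
  CS101: ids {3, 6, 10, 12, 13} → MIN(credits)=1
  EC200: ids {2, 7, 11} → MIN(credits)=3
  HI100: ids {1, 8, 14} → MIN(credits)=2
  MA110: ids {4, 5, 9} → MIN(credits)=1

CS101 | 1 ; EC200 | 3 ; HI100 | 2 ; MA110 | 1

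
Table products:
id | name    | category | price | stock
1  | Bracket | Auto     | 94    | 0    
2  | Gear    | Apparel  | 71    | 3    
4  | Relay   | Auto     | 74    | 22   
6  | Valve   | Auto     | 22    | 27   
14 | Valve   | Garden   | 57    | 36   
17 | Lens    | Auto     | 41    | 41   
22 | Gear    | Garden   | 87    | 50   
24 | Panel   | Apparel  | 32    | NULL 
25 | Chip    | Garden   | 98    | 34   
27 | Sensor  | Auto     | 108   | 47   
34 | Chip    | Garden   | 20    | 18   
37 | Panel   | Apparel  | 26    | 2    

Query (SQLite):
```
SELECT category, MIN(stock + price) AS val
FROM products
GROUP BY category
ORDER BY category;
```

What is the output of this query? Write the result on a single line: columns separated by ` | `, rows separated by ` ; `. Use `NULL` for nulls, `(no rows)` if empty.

Apparel | 28 ; Auto | 49 ; Garden | 38

For each row compute stock + price.
Group by category; take MIN of the expression per group.
  Apparel: ids {2, 24, 37} → MIN(stock + price)=28
  Auto: ids {1, 4, 6, 17, 27} → MIN(stock + price)=49
  Garden: ids {14, 22, 25, 34} → MIN(stock + price)=38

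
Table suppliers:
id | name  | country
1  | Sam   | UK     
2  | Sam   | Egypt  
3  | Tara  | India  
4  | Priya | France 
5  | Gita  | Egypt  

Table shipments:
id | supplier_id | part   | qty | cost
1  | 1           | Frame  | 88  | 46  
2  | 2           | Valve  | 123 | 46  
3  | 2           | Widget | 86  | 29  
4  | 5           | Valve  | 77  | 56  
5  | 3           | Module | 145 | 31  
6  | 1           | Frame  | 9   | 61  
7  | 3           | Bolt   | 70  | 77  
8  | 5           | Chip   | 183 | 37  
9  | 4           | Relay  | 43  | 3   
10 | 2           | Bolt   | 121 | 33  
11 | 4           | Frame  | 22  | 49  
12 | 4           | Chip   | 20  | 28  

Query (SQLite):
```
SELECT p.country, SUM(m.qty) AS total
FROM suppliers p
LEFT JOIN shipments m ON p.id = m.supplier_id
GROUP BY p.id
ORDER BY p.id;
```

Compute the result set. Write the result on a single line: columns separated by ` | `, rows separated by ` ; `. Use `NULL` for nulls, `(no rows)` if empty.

UK | 97 ; Egypt | 330 ; India | 215 ; France | 85 ; Egypt | 260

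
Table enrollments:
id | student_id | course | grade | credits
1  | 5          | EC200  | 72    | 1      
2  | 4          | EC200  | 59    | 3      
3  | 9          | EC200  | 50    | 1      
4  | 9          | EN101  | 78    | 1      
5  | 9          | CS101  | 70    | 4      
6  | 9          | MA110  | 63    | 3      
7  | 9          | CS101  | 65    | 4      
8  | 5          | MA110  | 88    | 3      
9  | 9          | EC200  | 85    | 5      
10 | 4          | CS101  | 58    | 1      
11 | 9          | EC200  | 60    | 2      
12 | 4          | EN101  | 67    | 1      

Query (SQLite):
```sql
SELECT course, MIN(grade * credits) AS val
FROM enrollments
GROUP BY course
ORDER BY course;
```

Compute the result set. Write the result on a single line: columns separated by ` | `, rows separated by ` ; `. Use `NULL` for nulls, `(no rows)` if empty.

CS101 | 58 ; EC200 | 50 ; EN101 | 67 ; MA110 | 189

For each row compute grade * credits.
Group by course; take MIN of the expression per group.
  CS101: ids {5, 7, 10} → MIN(grade * credits)=58
  EC200: ids {1, 2, 3, 9, 11} → MIN(grade * credits)=50
  EN101: ids {4, 12} → MIN(grade * credits)=67
  MA110: ids {6, 8} → MIN(grade * credits)=189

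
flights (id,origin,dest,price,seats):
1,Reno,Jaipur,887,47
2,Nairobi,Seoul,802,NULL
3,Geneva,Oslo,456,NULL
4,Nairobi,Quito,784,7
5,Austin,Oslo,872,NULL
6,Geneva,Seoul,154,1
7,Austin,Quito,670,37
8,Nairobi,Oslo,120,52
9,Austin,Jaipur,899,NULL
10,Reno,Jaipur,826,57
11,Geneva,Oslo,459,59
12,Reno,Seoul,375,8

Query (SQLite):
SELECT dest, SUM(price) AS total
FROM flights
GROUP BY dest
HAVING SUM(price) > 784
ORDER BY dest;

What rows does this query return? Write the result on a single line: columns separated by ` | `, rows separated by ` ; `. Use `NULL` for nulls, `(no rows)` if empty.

Partition flights by dest; compute SUM(price) within each group.
HAVING: keep groups where SUM(price) > 784.
  Jaipur: ids {1, 9, 10} → SUM(price)=2612
  Oslo: ids {3, 5, 8, 11} → SUM(price)=1907
  Quito: ids {4, 7} → SUM(price)=1454
  Seoul: ids {2, 6, 12} → SUM(price)=1331

Jaipur | 2612 ; Oslo | 1907 ; Quito | 1454 ; Seoul | 1331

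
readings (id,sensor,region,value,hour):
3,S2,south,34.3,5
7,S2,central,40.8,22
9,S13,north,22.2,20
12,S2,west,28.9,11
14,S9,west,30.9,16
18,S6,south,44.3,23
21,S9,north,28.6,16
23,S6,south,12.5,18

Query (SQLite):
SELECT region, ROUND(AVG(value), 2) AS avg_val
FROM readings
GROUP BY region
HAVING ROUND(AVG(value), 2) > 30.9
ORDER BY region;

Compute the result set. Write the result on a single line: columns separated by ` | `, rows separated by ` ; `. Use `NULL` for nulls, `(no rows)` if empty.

Partition readings by region; compute ROUND(AVG(value), 2) within each group.
HAVING: keep groups where ROUND(AVG(value), 2) > 30.9.
  central: ids {7} → ROUND(AVG(value), 2)=40.8
  north: ids {9, 21} → ROUND(AVG(value), 2)=25.4
  south: ids {3, 18, 23} → ROUND(AVG(value), 2)=30.37
  west: ids {12, 14} → ROUND(AVG(value), 2)=29.9

central | 40.8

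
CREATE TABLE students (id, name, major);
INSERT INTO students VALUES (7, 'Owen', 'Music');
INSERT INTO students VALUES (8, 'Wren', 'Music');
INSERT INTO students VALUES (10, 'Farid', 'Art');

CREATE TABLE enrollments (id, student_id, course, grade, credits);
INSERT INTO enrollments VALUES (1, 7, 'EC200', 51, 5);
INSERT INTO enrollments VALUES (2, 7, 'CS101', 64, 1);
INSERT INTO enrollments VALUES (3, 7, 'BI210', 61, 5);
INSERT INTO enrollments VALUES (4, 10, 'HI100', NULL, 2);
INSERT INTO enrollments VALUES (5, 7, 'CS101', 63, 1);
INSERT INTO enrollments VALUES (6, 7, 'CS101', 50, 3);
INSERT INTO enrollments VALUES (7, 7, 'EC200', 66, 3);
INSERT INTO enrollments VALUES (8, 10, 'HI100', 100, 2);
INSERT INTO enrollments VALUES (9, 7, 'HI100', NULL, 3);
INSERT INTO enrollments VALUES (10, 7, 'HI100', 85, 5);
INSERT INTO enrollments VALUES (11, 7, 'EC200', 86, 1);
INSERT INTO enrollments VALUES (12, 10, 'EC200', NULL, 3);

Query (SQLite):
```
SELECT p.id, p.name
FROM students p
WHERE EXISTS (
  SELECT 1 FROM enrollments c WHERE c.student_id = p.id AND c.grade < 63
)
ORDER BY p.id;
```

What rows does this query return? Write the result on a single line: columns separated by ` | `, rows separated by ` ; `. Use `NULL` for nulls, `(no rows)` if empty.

7 | Owen

For each students row, check whether any enrollments with matching student_id has grade < 63.
Keep rows where that is true.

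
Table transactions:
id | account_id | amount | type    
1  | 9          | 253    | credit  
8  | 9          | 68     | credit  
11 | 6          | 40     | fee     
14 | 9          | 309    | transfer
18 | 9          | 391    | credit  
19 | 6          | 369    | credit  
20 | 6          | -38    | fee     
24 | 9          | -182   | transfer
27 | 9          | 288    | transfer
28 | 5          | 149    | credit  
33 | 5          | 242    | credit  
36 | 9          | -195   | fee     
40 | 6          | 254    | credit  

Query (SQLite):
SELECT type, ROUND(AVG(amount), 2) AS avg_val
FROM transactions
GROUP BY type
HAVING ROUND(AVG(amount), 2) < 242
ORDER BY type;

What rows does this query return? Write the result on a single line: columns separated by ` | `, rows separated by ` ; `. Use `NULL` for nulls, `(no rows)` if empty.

fee | -64.33 ; transfer | 138.33

Partition transactions by type; compute ROUND(AVG(amount), 2) within each group.
HAVING: keep groups where ROUND(AVG(amount), 2) < 242.
  credit: ids {1, 8, 18, 19, 28, 33, 40} → ROUND(AVG(amount), 2)=246.57
  fee: ids {11, 20, 36} → ROUND(AVG(amount), 2)=-64.33
  transfer: ids {14, 24, 27} → ROUND(AVG(amount), 2)=138.33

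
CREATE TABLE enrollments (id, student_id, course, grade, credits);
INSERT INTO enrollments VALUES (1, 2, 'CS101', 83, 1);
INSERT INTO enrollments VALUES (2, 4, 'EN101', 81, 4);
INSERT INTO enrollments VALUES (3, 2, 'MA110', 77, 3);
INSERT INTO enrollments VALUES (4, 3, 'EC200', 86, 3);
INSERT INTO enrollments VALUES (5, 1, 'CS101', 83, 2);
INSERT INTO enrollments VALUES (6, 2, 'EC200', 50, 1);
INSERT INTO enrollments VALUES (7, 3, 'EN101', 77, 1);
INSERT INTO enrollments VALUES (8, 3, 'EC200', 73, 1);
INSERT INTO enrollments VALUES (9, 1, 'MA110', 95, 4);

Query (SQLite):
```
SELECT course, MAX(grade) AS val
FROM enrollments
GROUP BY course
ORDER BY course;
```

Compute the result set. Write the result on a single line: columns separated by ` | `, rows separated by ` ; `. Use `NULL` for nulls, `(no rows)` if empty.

Partition enrollments by course; compute MAX(grade) within each group.
  CS101: ids {1, 5} → MAX(grade)=83
  EC200: ids {4, 6, 8} → MAX(grade)=86
  EN101: ids {2, 7} → MAX(grade)=81
  MA110: ids {3, 9} → MAX(grade)=95

CS101 | 83 ; EC200 | 86 ; EN101 | 81 ; MA110 | 95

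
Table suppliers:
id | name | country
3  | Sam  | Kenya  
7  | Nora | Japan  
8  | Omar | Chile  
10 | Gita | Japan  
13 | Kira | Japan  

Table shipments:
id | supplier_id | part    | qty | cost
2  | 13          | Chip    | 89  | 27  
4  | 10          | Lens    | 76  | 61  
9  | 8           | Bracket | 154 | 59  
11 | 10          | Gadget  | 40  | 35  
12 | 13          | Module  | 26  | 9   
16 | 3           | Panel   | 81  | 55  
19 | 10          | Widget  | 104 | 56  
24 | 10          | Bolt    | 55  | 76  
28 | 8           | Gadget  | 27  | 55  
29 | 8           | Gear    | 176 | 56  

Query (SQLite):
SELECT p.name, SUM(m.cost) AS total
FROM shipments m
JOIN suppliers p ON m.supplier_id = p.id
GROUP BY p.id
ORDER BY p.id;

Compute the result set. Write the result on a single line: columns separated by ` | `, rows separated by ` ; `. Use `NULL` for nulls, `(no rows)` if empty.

Sam | 55 ; Omar | 170 ; Gita | 228 ; Kira | 36

Join each shipments row to its suppliers via supplier_id.
Group joined rows by suppliers.id; compute SUM(m.cost) per group.
  3: ids {16} → SUM(m.cost)=55
  8: ids {9, 28, 29} → SUM(m.cost)=170
  10: ids {4, 11, 19, 24} → SUM(m.cost)=228
  13: ids {2, 12} → SUM(m.cost)=36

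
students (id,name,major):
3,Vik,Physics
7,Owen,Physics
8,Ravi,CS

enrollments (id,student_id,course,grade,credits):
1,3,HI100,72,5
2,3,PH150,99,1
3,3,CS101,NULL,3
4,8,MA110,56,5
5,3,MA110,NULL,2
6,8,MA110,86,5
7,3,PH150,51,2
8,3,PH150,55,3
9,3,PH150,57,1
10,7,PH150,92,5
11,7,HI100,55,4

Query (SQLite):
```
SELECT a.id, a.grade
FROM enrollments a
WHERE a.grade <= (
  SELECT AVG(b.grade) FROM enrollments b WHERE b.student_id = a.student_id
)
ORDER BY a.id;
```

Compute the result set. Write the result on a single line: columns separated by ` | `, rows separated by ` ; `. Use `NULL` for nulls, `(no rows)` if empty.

For each enrollments row a, compute AVG(grade) over rows sharing a.student_id.
Keep row a if a.grade <= that per-group AVG.
  student_id=3: AVG(grade) = 66.8
  student_id=7: AVG(grade) = 73.5
  student_id=8: AVG(grade) = 71.0

4 | 56 ; 7 | 51 ; 8 | 55 ; 9 | 57 ; 11 | 55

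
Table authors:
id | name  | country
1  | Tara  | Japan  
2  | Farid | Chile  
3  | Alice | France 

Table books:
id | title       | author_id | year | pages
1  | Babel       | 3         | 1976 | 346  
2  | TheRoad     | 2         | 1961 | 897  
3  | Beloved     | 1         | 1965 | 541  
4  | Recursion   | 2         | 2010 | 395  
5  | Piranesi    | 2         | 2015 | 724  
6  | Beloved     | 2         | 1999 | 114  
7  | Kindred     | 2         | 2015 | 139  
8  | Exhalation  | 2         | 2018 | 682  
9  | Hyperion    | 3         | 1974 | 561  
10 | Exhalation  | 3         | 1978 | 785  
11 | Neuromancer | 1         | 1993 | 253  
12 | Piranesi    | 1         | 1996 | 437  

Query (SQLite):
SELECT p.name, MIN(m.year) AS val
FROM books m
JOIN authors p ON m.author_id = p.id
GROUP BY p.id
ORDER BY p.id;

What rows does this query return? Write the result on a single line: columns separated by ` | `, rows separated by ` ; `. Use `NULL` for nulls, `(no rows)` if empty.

Join each books row to its authors via author_id.
Group joined rows by authors.id; compute MIN(m.year) per group.
  1: ids {3, 11, 12} → MIN(m.year)=1965
  2: ids {2, 4, 5, 6, 7, 8} → MIN(m.year)=1961
  3: ids {1, 9, 10} → MIN(m.year)=1974

Tara | 1965 ; Farid | 1961 ; Alice | 1974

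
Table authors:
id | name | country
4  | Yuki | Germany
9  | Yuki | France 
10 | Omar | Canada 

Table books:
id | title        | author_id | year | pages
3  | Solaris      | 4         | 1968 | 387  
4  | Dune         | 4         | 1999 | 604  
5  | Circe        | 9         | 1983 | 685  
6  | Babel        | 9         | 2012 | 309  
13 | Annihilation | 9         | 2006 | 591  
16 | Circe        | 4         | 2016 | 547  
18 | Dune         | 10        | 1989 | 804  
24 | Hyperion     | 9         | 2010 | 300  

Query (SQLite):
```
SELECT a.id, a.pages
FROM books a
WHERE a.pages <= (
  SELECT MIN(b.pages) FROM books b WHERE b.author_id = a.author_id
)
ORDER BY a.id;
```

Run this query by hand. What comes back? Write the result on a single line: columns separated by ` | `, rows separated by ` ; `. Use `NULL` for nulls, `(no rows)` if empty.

3 | 387 ; 18 | 804 ; 24 | 300

For each books row a, compute MIN(pages) over rows sharing a.author_id.
Keep row a if a.pages <= that per-group MIN.
  author_id=4: MIN(pages) = 387
  author_id=9: MIN(pages) = 300
  author_id=10: MIN(pages) = 804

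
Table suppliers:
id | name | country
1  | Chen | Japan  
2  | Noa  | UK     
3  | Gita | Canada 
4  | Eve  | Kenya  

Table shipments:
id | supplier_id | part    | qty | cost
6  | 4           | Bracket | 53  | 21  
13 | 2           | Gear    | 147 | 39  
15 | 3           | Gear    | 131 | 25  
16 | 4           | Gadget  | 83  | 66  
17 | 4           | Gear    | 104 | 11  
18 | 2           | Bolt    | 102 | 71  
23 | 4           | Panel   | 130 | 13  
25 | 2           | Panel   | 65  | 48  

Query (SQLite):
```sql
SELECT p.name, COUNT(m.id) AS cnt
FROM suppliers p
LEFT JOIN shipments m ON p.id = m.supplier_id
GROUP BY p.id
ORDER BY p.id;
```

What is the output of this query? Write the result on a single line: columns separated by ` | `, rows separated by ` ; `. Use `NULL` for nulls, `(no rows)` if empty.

LEFT JOIN keeps every suppliers row; unmatched ones get NULL for shipments columns.
Group by suppliers.id and compute COUNT(m.id). COUNT(col) of an all-NULL group is 0.
  1: ids {—} → COUNT(m.id)=0
  2: ids {13, 18, 25} → COUNT(m.id)=3
  3: ids {15} → COUNT(m.id)=1
  4: ids {6, 16, 17, 23} → COUNT(m.id)=4

Chen | 0 ; Noa | 3 ; Gita | 1 ; Eve | 4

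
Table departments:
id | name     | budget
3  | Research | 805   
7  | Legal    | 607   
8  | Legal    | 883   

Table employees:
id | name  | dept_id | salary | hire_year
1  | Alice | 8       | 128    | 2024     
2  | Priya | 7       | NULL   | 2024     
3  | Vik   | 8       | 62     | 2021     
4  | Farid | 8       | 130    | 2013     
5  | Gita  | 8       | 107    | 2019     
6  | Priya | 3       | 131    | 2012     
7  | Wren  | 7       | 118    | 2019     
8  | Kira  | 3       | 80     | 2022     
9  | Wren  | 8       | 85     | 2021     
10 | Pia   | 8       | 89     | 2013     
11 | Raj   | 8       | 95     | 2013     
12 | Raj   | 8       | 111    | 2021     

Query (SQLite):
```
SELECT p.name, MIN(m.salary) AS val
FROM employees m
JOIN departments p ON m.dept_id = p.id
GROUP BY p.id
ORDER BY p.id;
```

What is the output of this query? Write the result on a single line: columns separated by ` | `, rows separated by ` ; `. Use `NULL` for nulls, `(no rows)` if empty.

Research | 80 ; Legal | 118 ; Legal | 62

Join each employees row to its departments via dept_id.
Group joined rows by departments.id; compute MIN(m.salary) per group.
  3: ids {6, 8} → MIN(m.salary)=80
  7: ids {2, 7} → MIN(m.salary)=118
  8: ids {1, 3, 4, 5, 9, 10, 11, 12} → MIN(m.salary)=62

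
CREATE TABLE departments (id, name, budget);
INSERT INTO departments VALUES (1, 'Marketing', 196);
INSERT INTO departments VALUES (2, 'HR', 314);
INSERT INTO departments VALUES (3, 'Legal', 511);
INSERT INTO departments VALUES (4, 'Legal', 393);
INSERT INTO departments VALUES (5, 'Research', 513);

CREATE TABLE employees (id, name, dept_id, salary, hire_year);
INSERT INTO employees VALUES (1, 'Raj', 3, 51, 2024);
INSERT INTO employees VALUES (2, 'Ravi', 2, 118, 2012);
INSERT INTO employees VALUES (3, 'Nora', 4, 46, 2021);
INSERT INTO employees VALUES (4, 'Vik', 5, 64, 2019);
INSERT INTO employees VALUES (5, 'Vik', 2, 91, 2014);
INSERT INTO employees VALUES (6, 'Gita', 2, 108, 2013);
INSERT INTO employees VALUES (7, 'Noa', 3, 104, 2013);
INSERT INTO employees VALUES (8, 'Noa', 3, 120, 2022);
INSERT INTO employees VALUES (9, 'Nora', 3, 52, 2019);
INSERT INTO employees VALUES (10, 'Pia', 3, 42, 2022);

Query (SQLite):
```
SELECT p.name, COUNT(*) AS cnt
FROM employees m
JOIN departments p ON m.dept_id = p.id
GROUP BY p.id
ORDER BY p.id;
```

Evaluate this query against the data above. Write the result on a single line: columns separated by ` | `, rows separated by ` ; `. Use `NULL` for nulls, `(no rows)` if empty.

Join each employees row to its departments via dept_id.
Group joined rows by departments.id; compute COUNT(*) per group.
  2: ids {2, 5, 6} → COUNT(*)=3
  3: ids {1, 7, 8, 9, 10} → COUNT(*)=5
  4: ids {3} → COUNT(*)=1
  5: ids {4} → COUNT(*)=1

HR | 3 ; Legal | 5 ; Legal | 1 ; Research | 1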